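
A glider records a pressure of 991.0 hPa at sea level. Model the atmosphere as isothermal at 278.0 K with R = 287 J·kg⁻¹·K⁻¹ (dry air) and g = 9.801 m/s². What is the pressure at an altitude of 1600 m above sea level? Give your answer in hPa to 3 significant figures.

Scale height: H = RT/g = 287 × 278.0 / 9.801 = 8140.6 m.
Barometric formula: P = P₀ exp(−z/H).
z/H = 1600.0/8140.6 = 0.19655; exp(−0.19655) = 0.82156.
P = 991.0 × 0.82156 = 814.17 hPa.

P ≈ 814 hPa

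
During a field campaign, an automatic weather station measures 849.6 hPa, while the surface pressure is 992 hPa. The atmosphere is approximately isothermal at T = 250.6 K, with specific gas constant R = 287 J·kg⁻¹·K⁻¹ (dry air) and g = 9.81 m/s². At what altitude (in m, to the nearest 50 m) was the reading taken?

z ≈ 1150 m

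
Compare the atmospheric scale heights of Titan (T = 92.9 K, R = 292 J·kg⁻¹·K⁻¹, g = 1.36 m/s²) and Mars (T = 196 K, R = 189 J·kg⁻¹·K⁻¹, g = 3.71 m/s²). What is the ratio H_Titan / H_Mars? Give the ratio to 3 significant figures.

H = RT/g for each body.
H_Titan = 292 × 92.9 / 1.36 = 19946 m.
H_Mars = 189 × 196 / 3.71 = 9984.9 m.
H_Titan/H_Mars = 19946/9984.9 = 1.9976.

H_Titan/H_Mars ≈ 2.00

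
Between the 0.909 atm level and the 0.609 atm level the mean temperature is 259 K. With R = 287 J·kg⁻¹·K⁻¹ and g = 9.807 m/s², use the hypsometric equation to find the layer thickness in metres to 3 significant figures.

Δz ≈ 3040 m

Hypsometric equation: Δz = (R T̄/g) ln(P₁/P₂).
R T̄/g = 287 × 259 / 9.807 = 7579.6 m.
ln(0.909/0.609) = ln(1.4926) = 0.40052.
Δz = 7579.6 × 0.40052 = 3035.8 m.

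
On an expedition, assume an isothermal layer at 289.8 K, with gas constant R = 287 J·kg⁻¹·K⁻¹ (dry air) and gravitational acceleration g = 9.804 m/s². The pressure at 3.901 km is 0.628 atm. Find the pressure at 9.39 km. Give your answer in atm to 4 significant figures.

P ≈ 0.3288 atm

Scale height: H = RT/g = 287 × 289.8 / 9.804 = 8483.5 m.
Between two levels, P₂ = P₁ exp(−Δz/H) with Δz = z₂ − z₁.
Δz = 9390.0 − 3901.0 = 5489.0 m; Δz/H = 5489.0/8483.5 = 0.64702.
P₂ = 0.628 × exp(−0.64702) = 0.628 × 0.52360 = 0.32882 atm.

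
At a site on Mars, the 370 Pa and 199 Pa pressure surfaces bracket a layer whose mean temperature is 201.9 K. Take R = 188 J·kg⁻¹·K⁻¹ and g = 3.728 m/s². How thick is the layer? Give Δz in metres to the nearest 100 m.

Δz ≈ 6300 m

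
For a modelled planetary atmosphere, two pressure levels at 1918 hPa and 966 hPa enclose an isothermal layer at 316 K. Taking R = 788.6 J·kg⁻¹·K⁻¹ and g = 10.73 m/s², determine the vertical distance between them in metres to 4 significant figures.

Hypsometric equation: Δz = (R T̄/g) ln(P₁/P₂).
R T̄/g = 788.6 × 316 / 10.73 = 23224 m.
ln(1918/966) = ln(1.9855) = 0.68587.
Δz = 23224 × 0.68587 = 15929 m.

Δz ≈ 15930 m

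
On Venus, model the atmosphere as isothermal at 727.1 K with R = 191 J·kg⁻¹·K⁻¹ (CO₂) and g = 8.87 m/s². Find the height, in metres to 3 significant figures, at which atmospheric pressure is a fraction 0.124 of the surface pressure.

z ≈ 32700 m

Scale height: H = RT/g = 191 × 727.1 / 8.87 = 15657 m.
Set P/P₀ = exp(−z/H) = 0.124, so z = −H ln(0.124).
−ln(0.124) = 2.0875; z = 15657 × 2.0875 = 32684 m.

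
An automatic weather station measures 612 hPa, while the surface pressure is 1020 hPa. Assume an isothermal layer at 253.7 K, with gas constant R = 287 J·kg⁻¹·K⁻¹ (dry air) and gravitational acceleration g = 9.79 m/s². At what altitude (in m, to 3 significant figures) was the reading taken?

z ≈ 3800 m

Scale height: H = RT/g = 287 × 253.7 / 9.79 = 7437.4 m.
Invert the barometric formula: z = H ln(P₀/P).
P₀/P = 1020/612 = 1.6667; ln(1.6667) = 0.51085.
z = 7437.4 × 0.51085 = 3799.4 m.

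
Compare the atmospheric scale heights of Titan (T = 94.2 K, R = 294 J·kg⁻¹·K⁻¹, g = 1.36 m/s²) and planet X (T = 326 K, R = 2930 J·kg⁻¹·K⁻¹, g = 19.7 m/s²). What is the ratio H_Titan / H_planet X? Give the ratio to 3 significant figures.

H_Titan/H_planet X ≈ 0.420

H = RT/g for each body.
H_Titan = 294 × 94.2 / 1.36 = 20364 m.
H_planet X = 2930 × 326 / 19.7 = 48486 m.
H_Titan/H_planet X = 20364/48486 = 0.42000.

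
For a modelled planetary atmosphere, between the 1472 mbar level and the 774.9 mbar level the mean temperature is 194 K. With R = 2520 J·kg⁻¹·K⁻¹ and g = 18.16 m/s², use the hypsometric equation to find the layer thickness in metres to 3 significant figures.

Hypsometric equation: Δz = (R T̄/g) ln(P₁/P₂).
R T̄/g = 2520 × 194 / 18.16 = 26921 m.
ln(1472/774.9) = ln(1.8996) = 0.64164.
Δz = 26921 × 0.64164 = 17274 m.

Δz ≈ 17300 m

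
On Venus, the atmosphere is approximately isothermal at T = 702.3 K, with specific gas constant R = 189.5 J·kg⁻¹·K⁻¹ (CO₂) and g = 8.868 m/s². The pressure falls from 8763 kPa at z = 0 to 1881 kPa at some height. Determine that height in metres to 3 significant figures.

Scale height: H = RT/g = 189.5 × 702.3 / 8.868 = 15007 m.
Invert the barometric formula: z = H ln(P₀/P).
P₀/P = 8763/1881 = 4.6587; ln(4.6587) = 1.5387.
z = 15007 × 1.5387 = 23091 m.

z ≈ 23100 m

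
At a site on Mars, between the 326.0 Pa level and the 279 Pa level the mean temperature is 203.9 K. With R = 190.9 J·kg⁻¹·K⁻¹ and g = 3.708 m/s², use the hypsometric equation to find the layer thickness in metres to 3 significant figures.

Hypsometric equation: Δz = (R T̄/g) ln(P₁/P₂).
R T̄/g = 190.9 × 203.9 / 3.708 = 10497 m.
ln(326.0/279) = ln(1.1685) = 0.15572.
Δz = 10497 × 0.15572 = 1634.6 m.

Δz ≈ 1630 m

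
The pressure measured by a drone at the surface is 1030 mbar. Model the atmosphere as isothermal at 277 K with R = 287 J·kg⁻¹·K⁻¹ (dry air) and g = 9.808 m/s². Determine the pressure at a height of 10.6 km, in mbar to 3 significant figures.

P ≈ 279 mbar

Scale height: H = RT/g = 287 × 277 / 9.808 = 8105.5 m.
Barometric formula: P = P₀ exp(−z/H).
z/H = 10600/8105.5 = 1.3078; exp(−1.3078) = 0.27041.
P = 1030 × 0.27041 = 278.52 mbar.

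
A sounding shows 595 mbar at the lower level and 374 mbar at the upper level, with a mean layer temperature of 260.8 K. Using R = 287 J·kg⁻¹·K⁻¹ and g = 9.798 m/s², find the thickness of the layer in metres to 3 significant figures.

Δz ≈ 3550 m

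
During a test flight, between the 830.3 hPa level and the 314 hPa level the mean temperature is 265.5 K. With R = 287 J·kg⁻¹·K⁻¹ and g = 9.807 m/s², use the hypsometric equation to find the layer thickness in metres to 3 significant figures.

Δz ≈ 7560 m

Hypsometric equation: Δz = (R T̄/g) ln(P₁/P₂).
R T̄/g = 287 × 265.5 / 9.807 = 7769.8 m.
ln(830.3/314) = ln(2.6443) = 0.97241.
Δz = 7769.8 × 0.97241 = 7555.4 m.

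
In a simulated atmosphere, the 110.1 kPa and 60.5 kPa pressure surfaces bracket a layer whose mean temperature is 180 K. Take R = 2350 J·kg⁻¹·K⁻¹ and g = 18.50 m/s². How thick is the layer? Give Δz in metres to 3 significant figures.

Hypsometric equation: Δz = (R T̄/g) ln(P₁/P₂).
R T̄/g = 2350 × 180 / 18.50 = 22865 m.
ln(110.1/60.5) = ln(1.8198) = 0.59873.
Δz = 22865 × 0.59873 = 13690 m.

Δz ≈ 13700 m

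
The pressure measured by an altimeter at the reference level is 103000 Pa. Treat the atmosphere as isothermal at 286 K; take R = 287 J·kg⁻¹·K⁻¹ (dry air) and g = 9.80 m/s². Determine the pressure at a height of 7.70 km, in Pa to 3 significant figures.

Scale height: H = RT/g = 287 × 286 / 9.80 = 8375.7 m.
Barometric formula: P = P₀ exp(−z/H).
z/H = 7700.0/8375.7 = 0.91933; exp(−0.91933) = 0.39879.
P = 103000 × 0.39879 = 41075 Pa.

P ≈ 41100 Pa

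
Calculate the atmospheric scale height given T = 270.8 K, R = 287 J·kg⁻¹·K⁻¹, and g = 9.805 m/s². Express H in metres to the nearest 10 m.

The scale height of an isothermal atmosphere is H = RT/g.
H = 287 × 270.8 / 9.805 = 77720/9.805 = 7926.6 m.

H ≈ 7930 m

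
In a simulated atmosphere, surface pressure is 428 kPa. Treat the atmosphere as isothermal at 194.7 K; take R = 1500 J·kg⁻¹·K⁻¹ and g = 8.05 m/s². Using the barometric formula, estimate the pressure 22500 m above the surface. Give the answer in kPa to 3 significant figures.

Scale height: H = RT/g = 1500 × 194.7 / 8.05 = 36280 m.
Barometric formula: P = P₀ exp(−z/H).
z/H = 22500/36280 = 0.62018; exp(−0.62018) = 0.53785.
P = 428 × 0.53785 = 230.20 kPa.

P ≈ 230 kPa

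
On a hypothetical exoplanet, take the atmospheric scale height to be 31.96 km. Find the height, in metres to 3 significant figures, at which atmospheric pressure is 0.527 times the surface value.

z ≈ 20500 m

Set P/P₀ = exp(−z/H) = 0.527, so z = −H ln(0.527).
−ln(0.527) = 0.64055; z = 31960 × 0.64055 = 20472 m.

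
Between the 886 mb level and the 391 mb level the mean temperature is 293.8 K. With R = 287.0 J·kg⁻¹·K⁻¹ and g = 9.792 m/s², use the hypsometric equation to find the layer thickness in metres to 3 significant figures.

Δz ≈ 7040 m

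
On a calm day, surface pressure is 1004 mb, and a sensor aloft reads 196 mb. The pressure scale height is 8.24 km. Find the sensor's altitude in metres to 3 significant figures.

Invert the barometric formula: z = H ln(P₀/P).
P₀/P = 1004/196 = 5.1224; ln(5.1224) = 1.6336.
z = 8240.0 × 1.6336 = 13461 m.

z ≈ 13500 m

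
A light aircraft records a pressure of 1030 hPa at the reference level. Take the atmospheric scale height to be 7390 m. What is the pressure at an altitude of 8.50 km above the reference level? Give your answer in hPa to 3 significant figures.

P ≈ 326 hPa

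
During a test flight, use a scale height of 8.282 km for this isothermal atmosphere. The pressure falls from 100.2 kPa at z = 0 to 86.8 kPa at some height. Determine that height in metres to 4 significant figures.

Invert the barometric formula: z = H ln(P₀/P).
P₀/P = 100.2/86.8 = 1.1544; ln(1.1544) = 0.14358.
z = 8282.0 × 0.14358 = 1189.1 m.

z ≈ 1189 m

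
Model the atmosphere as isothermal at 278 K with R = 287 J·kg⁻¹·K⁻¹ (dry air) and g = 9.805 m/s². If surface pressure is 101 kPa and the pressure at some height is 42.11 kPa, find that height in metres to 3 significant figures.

Scale height: H = RT/g = 287 × 278 / 9.805 = 8137.3 m.
Invert the barometric formula: z = H ln(P₀/P).
P₀/P = 101/42.11 = 2.3985; ln(2.3985) = 0.87484.
z = 8137.3 × 0.87484 = 7118.8 m.

z ≈ 7120 m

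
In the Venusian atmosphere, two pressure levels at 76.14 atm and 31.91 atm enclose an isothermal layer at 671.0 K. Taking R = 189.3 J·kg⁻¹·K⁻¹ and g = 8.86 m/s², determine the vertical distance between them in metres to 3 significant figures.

Hypsometric equation: Δz = (R T̄/g) ln(P₁/P₂).
R T̄/g = 189.3 × 671.0 / 8.86 = 14336 m.
ln(76.14/31.91) = ln(2.3861) = 0.86966.
Δz = 14336 × 0.86966 = 12467 m.

Δz ≈ 12500 m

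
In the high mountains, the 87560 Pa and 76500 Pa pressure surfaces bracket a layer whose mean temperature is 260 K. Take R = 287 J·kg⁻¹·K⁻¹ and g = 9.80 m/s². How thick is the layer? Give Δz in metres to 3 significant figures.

Δz ≈ 1030 m

Hypsometric equation: Δz = (R T̄/g) ln(P₁/P₂).
R T̄/g = 287 × 260 / 9.80 = 7614.3 m.
ln(87560/76500) = ln(1.1446) = 0.13506.
Δz = 7614.3 × 0.13506 = 1028.4 m.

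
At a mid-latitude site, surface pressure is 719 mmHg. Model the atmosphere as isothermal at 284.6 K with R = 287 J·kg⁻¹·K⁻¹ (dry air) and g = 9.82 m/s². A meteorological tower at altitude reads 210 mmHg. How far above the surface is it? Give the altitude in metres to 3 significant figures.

Scale height: H = RT/g = 287 × 284.6 / 9.82 = 8317.7 m.
Invert the barometric formula: z = H ln(P₀/P).
P₀/P = 719/210 = 3.4238; ln(3.4238) = 1.2308.
z = 8317.7 × 1.2308 = 10237 m.

z ≈ 10200 m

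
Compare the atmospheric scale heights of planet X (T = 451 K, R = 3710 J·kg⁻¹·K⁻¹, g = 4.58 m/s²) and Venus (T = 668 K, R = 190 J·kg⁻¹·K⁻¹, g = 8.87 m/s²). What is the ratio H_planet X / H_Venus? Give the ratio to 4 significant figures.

H = RT/g for each body.
H_planet X = 3710 × 451 / 4.58 = 365330 m.
H_Venus = 190 × 668 / 8.87 = 14309 m.
H_planet X/H_Venus = 365330/14309 = 25.531.

H_planet X/H_Venus ≈ 25.53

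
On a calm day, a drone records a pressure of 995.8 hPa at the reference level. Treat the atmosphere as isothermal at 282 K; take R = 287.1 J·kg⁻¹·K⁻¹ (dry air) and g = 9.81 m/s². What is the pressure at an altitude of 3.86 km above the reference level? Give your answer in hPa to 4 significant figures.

P ≈ 623.8 hPa

Scale height: H = RT/g = 287.1 × 282 / 9.81 = 8253.0 m.
Barometric formula: P = P₀ exp(−z/H).
z/H = 3860.0/8253.0 = 0.46771; exp(−0.46771) = 0.62644.
P = 995.8 × 0.62644 = 623.81 hPa.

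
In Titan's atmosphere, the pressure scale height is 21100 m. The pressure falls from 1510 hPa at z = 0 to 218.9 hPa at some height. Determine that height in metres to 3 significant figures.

z ≈ 40700 m

Invert the barometric formula: z = H ln(P₀/P).
P₀/P = 1510/218.9 = 6.8981; ln(6.8981) = 1.9312.
z = 21100 × 1.9312 = 40748 m.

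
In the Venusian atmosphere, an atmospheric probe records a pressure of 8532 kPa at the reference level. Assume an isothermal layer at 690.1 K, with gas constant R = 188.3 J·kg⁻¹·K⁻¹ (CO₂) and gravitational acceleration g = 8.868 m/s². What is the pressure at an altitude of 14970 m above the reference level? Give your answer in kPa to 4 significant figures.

Scale height: H = RT/g = 188.3 × 690.1 / 8.868 = 14653 m.
Barometric formula: P = P₀ exp(−z/H).
z/H = 14970/14653 = 1.0216; exp(−1.0216) = 0.36002.
P = 8532 × 0.36002 = 3071.7 kPa.

P ≈ 3072 kPa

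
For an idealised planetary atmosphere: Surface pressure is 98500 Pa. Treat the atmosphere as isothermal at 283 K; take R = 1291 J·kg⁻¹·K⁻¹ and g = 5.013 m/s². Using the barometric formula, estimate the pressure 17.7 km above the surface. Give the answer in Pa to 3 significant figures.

Scale height: H = RT/g = 1291 × 283 / 5.013 = 72881 m.
Barometric formula: P = P₀ exp(−z/H).
z/H = 17700/72881 = 0.24286; exp(−0.24286) = 0.78438.
P = 98500 × 0.78438 = 77261 Pa.

P ≈ 77300 Pa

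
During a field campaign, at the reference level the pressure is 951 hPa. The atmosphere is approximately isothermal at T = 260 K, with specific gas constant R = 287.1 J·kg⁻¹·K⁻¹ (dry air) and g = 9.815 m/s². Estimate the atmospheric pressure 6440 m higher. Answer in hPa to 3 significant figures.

Scale height: H = RT/g = 287.1 × 260 / 9.815 = 7605.3 m.
Barometric formula: P = P₀ exp(−z/H).
z/H = 6440.0/7605.3 = 0.84678; exp(−0.84678) = 0.42879.
P = 951 × 0.42879 = 407.78 hPa.

P ≈ 408 hPa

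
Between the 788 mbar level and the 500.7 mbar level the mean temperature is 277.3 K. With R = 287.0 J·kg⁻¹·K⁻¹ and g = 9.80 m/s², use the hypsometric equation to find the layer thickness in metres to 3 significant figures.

Δz ≈ 3680 m

Hypsometric equation: Δz = (R T̄/g) ln(P₁/P₂).
R T̄/g = 287.0 × 277.3 / 9.80 = 8120.9 m.
ln(788/500.7) = ln(1.5738) = 0.45349.
Δz = 8120.9 × 0.45349 = 3682.7 m.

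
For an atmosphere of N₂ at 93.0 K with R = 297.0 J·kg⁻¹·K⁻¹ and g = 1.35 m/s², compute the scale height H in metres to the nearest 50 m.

The scale height of an isothermal atmosphere is H = RT/g.
H = 297.0 × 93.0 / 1.35 = 27621/1.35 = 20460 m.

H ≈ 20450 m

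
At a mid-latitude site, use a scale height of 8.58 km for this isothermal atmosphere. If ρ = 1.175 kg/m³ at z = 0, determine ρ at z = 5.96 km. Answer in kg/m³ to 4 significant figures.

In an isothermal atmosphere, density decays like pressure: ρ = ρ₀ exp(−z/H).
z/H = 5960.0/8580.0 = 0.69464; exp(−0.69464) = 0.49925.
ρ = 1.175 × 0.49925 = 0.58662 kg/m³.

ρ ≈ 0.5866 kg/m³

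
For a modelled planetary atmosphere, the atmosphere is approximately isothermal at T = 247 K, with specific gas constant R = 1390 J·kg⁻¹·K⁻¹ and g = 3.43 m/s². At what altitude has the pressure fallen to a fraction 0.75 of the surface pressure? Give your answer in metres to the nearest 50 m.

Scale height: H = RT/g = 1390 × 247 / 3.43 = 100100 m.
Set P/P₀ = exp(−z/H) = 0.75, so z = −H ln(0.75).
−ln(0.75) = 0.28768; z = 100100 × 0.28768 = 28797 m.

z ≈ 28800 m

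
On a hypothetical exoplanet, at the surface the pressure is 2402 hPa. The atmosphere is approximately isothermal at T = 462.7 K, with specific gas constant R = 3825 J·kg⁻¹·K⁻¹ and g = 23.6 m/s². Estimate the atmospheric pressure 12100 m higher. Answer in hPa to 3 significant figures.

Scale height: H = RT/g = 3825 × 462.7 / 23.6 = 74993 m.
Barometric formula: P = P₀ exp(−z/H).
z/H = 12100/74993 = 0.16135; exp(−0.16135) = 0.85099.
P = 2402 × 0.85099 = 2044.1 hPa.

P ≈ 2040 hPa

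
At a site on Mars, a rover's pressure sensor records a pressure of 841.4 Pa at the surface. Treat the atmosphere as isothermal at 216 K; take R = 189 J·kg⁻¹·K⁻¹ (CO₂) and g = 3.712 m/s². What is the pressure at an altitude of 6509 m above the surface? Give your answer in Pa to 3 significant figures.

P ≈ 466 Pa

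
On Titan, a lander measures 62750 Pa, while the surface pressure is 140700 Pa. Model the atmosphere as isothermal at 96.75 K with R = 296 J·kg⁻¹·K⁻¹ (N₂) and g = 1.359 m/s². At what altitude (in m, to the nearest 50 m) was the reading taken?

z ≈ 17000 m

Scale height: H = RT/g = 296 × 96.75 / 1.359 = 21073 m.
Invert the barometric formula: z = H ln(P₀/P).
P₀/P = 140700/62750 = 2.2422; ln(2.2422) = 0.80746.
z = 21073 × 0.80746 = 17016 m.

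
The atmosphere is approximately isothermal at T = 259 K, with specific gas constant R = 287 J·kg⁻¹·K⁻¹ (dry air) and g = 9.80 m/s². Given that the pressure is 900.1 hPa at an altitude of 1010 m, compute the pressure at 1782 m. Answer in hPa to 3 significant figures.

Scale height: H = RT/g = 287 × 259 / 9.80 = 7585.0 m.
Between two levels, P₂ = P₁ exp(−Δz/H) with Δz = z₂ − z₁.
Δz = 1782.0 − 1010.0 = 772.00 m; Δz/H = 772.00/7585.0 = 0.10178.
P₂ = 900.1 × exp(−0.10178) = 900.1 × 0.90323 = 813.00 hPa.

P ≈ 813 hPa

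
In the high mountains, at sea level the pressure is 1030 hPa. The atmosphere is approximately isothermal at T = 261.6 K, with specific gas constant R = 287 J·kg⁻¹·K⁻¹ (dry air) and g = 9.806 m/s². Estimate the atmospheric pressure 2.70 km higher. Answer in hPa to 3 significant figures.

Scale height: H = RT/g = 287 × 261.6 / 9.806 = 7656.5 m.
Barometric formula: P = P₀ exp(−z/H).
z/H = 2700.0/7656.5 = 0.35264; exp(−0.35264) = 0.70283.
P = 1030 × 0.70283 = 723.91 hPa.

P ≈ 724 hPa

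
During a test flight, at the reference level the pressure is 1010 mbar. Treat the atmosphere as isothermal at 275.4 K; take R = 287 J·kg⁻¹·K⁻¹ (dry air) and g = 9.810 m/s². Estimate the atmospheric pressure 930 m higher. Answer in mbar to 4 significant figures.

P ≈ 899.9 mbar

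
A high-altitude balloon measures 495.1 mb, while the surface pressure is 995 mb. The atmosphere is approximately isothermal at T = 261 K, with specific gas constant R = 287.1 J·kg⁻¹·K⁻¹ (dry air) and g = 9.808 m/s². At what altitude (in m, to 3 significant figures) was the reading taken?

Scale height: H = RT/g = 287.1 × 261 / 9.808 = 7640.0 m.
Invert the barometric formula: z = H ln(P₀/P).
P₀/P = 995/495.1 = 2.0097; ln(2.0097) = 0.69799.
z = 7640.0 × 0.69799 = 5332.6 m.

z ≈ 5330 m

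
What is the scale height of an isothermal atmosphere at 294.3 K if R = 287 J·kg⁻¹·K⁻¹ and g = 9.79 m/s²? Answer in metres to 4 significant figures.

The scale height of an isothermal atmosphere is H = RT/g.
H = 287 × 294.3 / 9.79 = 84464/9.79 = 8627.6 m.

H ≈ 8628 m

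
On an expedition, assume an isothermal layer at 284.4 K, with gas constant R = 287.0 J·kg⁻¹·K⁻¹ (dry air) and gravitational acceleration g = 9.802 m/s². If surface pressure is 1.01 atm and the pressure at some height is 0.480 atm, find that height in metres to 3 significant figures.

Scale height: H = RT/g = 287.0 × 284.4 / 9.802 = 8327.2 m.
Invert the barometric formula: z = H ln(P₀/P).
P₀/P = 1.01/0.480 = 2.1042; ln(2.1042) = 0.74394.
z = 8327.2 × 0.74394 = 6194.9 m.

z ≈ 6190 m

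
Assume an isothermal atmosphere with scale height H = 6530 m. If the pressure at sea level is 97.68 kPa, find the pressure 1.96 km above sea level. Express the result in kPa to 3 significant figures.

P ≈ 72.4 kPa

Barometric formula: P = P₀ exp(−z/H).
z/H = 1960.0/6530.0 = 0.30015; exp(−0.30015) = 0.74071.
P = 97.68 × 0.74071 = 72.353 kPa.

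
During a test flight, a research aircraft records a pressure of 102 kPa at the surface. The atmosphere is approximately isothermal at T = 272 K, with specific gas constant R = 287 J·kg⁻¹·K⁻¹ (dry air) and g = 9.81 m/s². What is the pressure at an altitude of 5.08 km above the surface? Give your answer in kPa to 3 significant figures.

Scale height: H = RT/g = 287 × 272 / 9.81 = 7957.6 m.
Barometric formula: P = P₀ exp(−z/H).
z/H = 5080.0/7957.6 = 0.63838; exp(−0.63838) = 0.52815.
P = 102 × 0.52815 = 53.871 kPa.

P ≈ 53.9 kPa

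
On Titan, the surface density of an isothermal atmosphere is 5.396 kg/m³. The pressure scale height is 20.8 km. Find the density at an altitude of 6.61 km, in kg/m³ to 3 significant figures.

ρ ≈ 3.93 kg/m³

In an isothermal atmosphere, density decays like pressure: ρ = ρ₀ exp(−z/H).
z/H = 6610.0/20800 = 0.31779; exp(−0.31779) = 0.72776.
ρ = 5.396 × 0.72776 = 3.9270 kg/m³.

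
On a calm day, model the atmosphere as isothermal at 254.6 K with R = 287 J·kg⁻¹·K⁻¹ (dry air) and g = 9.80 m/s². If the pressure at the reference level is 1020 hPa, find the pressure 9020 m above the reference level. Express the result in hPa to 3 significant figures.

Scale height: H = RT/g = 287 × 254.6 / 9.80 = 7456.1 m.
Barometric formula: P = P₀ exp(−z/H).
z/H = 9020.0/7456.1 = 1.2097; exp(−1.2097) = 0.29829.
P = 1020 × 0.29829 = 304.26 hPa.

P ≈ 304 hPa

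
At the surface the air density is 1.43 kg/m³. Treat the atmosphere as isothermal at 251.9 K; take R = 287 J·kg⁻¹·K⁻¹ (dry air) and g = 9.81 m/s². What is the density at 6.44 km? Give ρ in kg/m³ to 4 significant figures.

Scale height: H = RT/g = 287 × 251.9 / 9.81 = 7369.6 m.
In an isothermal atmosphere, density decays like pressure: ρ = ρ₀ exp(−z/H).
z/H = 6440.0/7369.6 = 0.87386; exp(−0.87386) = 0.41734.
ρ = 1.43 × 0.41734 = 0.59680 kg/m³.

ρ ≈ 0.5968 kg/m³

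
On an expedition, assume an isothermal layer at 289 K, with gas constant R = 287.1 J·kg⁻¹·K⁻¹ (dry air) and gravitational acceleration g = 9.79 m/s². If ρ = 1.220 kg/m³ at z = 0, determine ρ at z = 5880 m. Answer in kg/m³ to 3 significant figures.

ρ ≈ 0.610 kg/m³

Scale height: H = RT/g = 287.1 × 289 / 9.79 = 8475.2 m.
In an isothermal atmosphere, density decays like pressure: ρ = ρ₀ exp(−z/H).
z/H = 5880.0/8475.2 = 0.69379; exp(−0.69379) = 0.49968.
ρ = 1.220 × 0.49968 = 0.60961 kg/m³.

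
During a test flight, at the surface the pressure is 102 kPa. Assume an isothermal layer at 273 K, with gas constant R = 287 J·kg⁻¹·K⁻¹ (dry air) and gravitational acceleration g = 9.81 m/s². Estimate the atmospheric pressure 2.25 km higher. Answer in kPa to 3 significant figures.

P ≈ 77.0 kPa

Scale height: H = RT/g = 287 × 273 / 9.81 = 7986.9 m.
Barometric formula: P = P₀ exp(−z/H).
z/H = 2250.0/7986.9 = 0.28171; exp(−0.28171) = 0.75449.
P = 102 × 0.75449 = 76.958 kPa.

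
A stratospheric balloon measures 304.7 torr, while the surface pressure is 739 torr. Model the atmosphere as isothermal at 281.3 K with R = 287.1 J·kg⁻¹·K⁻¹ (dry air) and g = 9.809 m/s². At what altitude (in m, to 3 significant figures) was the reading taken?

Scale height: H = RT/g = 287.1 × 281.3 / 9.809 = 8233.4 m.
Invert the barometric formula: z = H ln(P₀/P).
P₀/P = 739/304.7 = 2.4253; ln(2.4253) = 0.88596.
z = 8233.4 × 0.88596 = 7294.5 m.

z ≈ 7290 m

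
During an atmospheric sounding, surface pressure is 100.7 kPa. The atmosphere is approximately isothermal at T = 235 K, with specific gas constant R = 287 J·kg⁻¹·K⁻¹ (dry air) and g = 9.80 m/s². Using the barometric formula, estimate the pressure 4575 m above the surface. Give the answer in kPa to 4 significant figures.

Scale height: H = RT/g = 287 × 235 / 9.80 = 6882.1 m.
Barometric formula: P = P₀ exp(−z/H).
z/H = 4575.0/6882.1 = 0.66477; exp(−0.66477) = 0.51439.
P = 100.7 × 0.51439 = 51.799 kPa.

P ≈ 51.80 kPa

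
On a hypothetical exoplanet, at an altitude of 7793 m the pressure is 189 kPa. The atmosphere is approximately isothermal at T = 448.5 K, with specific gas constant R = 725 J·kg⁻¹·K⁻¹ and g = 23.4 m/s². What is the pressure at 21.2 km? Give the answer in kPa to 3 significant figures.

Scale height: H = RT/g = 725 × 448.5 / 23.4 = 13896 m.
Between two levels, P₂ = P₁ exp(−Δz/H) with Δz = z₂ − z₁.
Δz = 21200 − 7793.0 = 13407 m; Δz/H = 13407/13896 = 0.96481.
P₂ = 189 × exp(−0.96481) = 189 × 0.38106 = 72.020 kPa.

P ≈ 72.0 kPa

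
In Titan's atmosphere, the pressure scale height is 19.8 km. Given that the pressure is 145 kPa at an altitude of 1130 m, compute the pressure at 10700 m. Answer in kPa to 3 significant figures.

Between two levels, P₂ = P₁ exp(−Δz/H) with Δz = z₂ − z₁.
Δz = 10700 − 1130.0 = 9570.0 m; Δz/H = 9570.0/19800 = 0.48333.
P₂ = 145 × exp(−0.48333) = 145 × 0.61673 = 89.426 kPa.

P ≈ 89.4 kPa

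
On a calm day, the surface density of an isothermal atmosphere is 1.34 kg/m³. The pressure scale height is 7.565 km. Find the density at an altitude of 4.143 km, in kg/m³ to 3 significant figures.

In an isothermal atmosphere, density decays like pressure: ρ = ρ₀ exp(−z/H).
z/H = 4143.0/7565.0 = 0.54765; exp(−0.54765) = 0.57831.
ρ = 1.34 × 0.57831 = 0.77494 kg/m³.

ρ ≈ 0.775 kg/m³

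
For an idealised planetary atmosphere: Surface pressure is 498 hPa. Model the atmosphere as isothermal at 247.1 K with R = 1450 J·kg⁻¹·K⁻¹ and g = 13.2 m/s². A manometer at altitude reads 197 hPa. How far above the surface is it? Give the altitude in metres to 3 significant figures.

Scale height: H = RT/g = 1450 × 247.1 / 13.2 = 27144 m.
Invert the barometric formula: z = H ln(P₀/P).
P₀/P = 498/197 = 2.5279; ln(2.5279) = 0.92739.
z = 27144 × 0.92739 = 25173 m.

z ≈ 25200 m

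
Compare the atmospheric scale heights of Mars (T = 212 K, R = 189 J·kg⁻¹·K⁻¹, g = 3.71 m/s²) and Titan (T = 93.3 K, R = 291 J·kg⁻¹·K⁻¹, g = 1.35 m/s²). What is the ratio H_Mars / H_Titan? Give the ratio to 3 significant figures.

H_Mars/H_Titan ≈ 0.537

H = RT/g for each body.
H_Mars = 189 × 212 / 3.71 = 10800 m.
H_Titan = 291 × 93.3 / 1.35 = 20111 m.
H_Mars/H_Titan = 10800/20111 = 0.53702.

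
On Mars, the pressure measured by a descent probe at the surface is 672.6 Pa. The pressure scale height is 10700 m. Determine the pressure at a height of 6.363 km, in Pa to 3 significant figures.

P ≈ 371 Pa

Barometric formula: P = P₀ exp(−z/H).
z/H = 6363.0/10700 = 0.59467; exp(−0.59467) = 0.55174.
P = 672.6 × 0.55174 = 371.10 Pa.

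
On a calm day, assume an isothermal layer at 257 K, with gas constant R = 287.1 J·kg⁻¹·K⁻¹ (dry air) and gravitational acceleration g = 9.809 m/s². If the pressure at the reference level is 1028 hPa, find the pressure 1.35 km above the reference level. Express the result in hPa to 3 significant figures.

P ≈ 859 hPa

Scale height: H = RT/g = 287.1 × 257 / 9.809 = 7522.1 m.
Barometric formula: P = P₀ exp(−z/H).
z/H = 1350.0/7522.1 = 0.17947; exp(−0.17947) = 0.83571.
P = 1028 × 0.83571 = 859.11 hPa.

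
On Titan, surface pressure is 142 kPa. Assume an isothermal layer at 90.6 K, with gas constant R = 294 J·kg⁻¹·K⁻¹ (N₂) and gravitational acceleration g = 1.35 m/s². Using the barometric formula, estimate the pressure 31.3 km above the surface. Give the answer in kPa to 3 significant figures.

P ≈ 29.1 kPa

Scale height: H = RT/g = 294 × 90.6 / 1.35 = 19731 m.
Barometric formula: P = P₀ exp(−z/H).
z/H = 31300/19731 = 1.5863; exp(−1.5863) = 0.20468.
P = 142 × 0.20468 = 29.065 kPa.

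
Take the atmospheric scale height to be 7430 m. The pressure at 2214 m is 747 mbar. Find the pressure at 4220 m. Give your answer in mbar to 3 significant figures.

P ≈ 570 mbar

Between two levels, P₂ = P₁ exp(−Δz/H) with Δz = z₂ − z₁.
Δz = 4220.0 − 2214.0 = 2006.0 m; Δz/H = 2006.0/7430.0 = 0.26999.
P₂ = 747 × exp(−0.26999) = 747 × 0.76339 = 570.25 mbar.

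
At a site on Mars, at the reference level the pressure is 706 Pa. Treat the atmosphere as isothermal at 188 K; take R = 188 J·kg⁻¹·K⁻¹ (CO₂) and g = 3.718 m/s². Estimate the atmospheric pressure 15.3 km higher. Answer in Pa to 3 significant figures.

P ≈ 141 Pa

Scale height: H = RT/g = 188 × 188 / 3.718 = 9506.2 m.
Barometric formula: P = P₀ exp(−z/H).
z/H = 15300/9506.2 = 1.6095; exp(−1.6095) = 0.19999.
P = 706 × 0.19999 = 141.19 Pa.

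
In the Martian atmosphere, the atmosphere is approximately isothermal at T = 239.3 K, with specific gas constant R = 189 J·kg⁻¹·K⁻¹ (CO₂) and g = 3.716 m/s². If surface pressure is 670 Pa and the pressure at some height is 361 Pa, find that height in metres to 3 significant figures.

Scale height: H = RT/g = 189 × 239.3 / 3.716 = 12171 m.
Invert the barometric formula: z = H ln(P₀/P).
P₀/P = 670/361 = 1.8560; ln(1.8560) = 0.61842.
z = 12171 × 0.61842 = 7526.8 m.

z ≈ 7530 m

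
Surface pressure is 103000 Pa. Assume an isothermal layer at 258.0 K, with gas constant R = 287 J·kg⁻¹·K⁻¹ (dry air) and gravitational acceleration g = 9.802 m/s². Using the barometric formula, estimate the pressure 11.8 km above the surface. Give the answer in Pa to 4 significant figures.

P ≈ 21600 Pa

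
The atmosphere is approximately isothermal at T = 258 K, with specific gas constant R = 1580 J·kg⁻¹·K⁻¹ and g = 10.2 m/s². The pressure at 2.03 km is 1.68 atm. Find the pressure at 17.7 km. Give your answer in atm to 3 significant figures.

P ≈ 1.14 atm

Scale height: H = RT/g = 1580 × 258 / 10.2 = 39965 m.
Between two levels, P₂ = P₁ exp(−Δz/H) with Δz = z₂ − z₁.
Δz = 17700 − 2030.0 = 15670 m; Δz/H = 15670/39965 = 0.39209.
P₂ = 1.68 × exp(−0.39209) = 1.68 × 0.67564 = 1.1351 atm.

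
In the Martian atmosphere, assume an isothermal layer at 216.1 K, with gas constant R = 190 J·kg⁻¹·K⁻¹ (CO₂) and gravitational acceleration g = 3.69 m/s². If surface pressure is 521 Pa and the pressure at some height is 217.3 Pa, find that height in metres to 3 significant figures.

z ≈ 9730 m

Scale height: H = RT/g = 190 × 216.1 / 3.69 = 11127 m.
Invert the barometric formula: z = H ln(P₀/P).
P₀/P = 521/217.3 = 2.3976; ln(2.3976) = 0.87447.
z = 11127 × 0.87447 = 9730.2 m.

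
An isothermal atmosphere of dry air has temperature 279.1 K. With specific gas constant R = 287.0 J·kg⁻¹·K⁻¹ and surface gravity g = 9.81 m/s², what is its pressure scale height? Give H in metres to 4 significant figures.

H ≈ 8165 m

The scale height of an isothermal atmosphere is H = RT/g.
H = 287.0 × 279.1 / 9.81 = 80102/9.81 = 8165.3 m.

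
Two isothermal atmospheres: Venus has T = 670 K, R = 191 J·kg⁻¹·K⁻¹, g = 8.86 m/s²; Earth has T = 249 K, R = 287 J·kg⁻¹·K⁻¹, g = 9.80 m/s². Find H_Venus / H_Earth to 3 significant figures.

H_Venus/H_Earth ≈ 1.98

H = RT/g for each body.
H_Venus = 191 × 670 / 8.86 = 14444 m.
H_Earth = 287 × 249 / 9.80 = 7292.1 m.
H_Venus/H_Earth = 14444/7292.1 = 1.9808.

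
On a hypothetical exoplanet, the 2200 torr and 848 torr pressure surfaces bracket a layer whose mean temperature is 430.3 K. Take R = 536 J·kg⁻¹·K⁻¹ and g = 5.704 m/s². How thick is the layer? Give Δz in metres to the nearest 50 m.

Δz ≈ 38550 m

Hypsometric equation: Δz = (R T̄/g) ln(P₁/P₂).
R T̄/g = 536 × 430.3 / 5.704 = 40435 m.
ln(2200/848) = ln(2.5943) = 0.95332.
Δz = 40435 × 0.95332 = 38547 m.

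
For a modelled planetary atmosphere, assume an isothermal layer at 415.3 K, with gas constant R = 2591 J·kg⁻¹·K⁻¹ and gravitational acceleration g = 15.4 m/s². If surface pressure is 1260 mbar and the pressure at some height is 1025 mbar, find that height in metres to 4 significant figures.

Scale height: H = RT/g = 2591 × 415.3 / 15.4 = 69873 m.
Invert the barometric formula: z = H ln(P₀/P).
P₀/P = 1260/1025 = 1.2293; ln(1.2293) = 0.20644.
z = 69873 × 0.20644 = 14425 m.

z ≈ 14420 m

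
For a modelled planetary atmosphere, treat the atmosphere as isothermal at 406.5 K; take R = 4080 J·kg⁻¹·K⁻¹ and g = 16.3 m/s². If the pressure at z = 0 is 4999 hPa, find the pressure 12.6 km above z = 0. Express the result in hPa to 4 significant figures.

P ≈ 4417 hPa

Scale height: H = RT/g = 4080 × 406.5 / 16.3 = 101750 m.
Barometric formula: P = P₀ exp(−z/H).
z/H = 12600/101750 = 0.12383; exp(−0.12383) = 0.88353.
P = 4999 × 0.88353 = 4416.8 hPa.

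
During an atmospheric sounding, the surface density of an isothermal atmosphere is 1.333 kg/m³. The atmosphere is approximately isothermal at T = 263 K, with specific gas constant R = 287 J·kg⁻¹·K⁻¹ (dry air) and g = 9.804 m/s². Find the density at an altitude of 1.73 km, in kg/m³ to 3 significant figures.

Scale height: H = RT/g = 287 × 263 / 9.804 = 7699.0 m.
In an isothermal atmosphere, density decays like pressure: ρ = ρ₀ exp(−z/H).
z/H = 1730.0/7699.0 = 0.22470; exp(−0.22470) = 0.79876.
ρ = 1.333 × 0.79876 = 1.0647 kg/m³.

ρ ≈ 1.06 kg/m³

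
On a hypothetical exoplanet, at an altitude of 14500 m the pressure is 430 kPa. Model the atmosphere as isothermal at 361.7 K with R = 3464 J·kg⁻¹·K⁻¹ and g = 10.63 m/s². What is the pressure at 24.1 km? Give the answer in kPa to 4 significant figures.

Scale height: H = RT/g = 3464 × 361.7 / 10.63 = 117870 m.
Between two levels, P₂ = P₁ exp(−Δz/H) with Δz = z₂ − z₁.
Δz = 24100 − 14500 = 9600.0 m; Δz/H = 9600.0/117870 = 0.081446.
P₂ = 430 × exp(−0.081446) = 430 × 0.92178 = 396.37 kPa.

P ≈ 396.4 kPa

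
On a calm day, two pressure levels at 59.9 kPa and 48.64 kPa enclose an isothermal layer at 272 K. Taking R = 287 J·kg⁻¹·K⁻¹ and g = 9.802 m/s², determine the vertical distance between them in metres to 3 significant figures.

Hypsometric equation: Δz = (R T̄/g) ln(P₁/P₂).
R T̄/g = 287 × 272 / 9.802 = 7964.1 m.
ln(59.9/48.64) = ln(1.2315) = 0.20823.
Δz = 7964.1 × 0.20823 = 1658.4 m.

Δz ≈ 1660 m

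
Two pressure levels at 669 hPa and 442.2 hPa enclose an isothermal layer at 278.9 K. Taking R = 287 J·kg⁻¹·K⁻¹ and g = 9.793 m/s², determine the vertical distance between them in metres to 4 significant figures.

Δz ≈ 3384 m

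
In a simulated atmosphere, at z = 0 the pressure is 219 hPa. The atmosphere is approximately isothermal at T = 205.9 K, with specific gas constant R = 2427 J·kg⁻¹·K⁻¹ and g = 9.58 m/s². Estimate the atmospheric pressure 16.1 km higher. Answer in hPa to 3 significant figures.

P ≈ 161 hPa

Scale height: H = RT/g = 2427 × 205.9 / 9.58 = 52163 m.
Barometric formula: P = P₀ exp(−z/H).
z/H = 16100/52163 = 0.30865; exp(−0.30865) = 0.73444.
P = 219 × 0.73444 = 160.84 hPa.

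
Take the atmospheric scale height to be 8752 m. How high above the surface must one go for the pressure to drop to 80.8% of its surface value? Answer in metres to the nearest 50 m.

Set P/P₀ = exp(−z/H) = 0.808, so z = −H ln(0.808).
−ln(0.808) = 0.21319; z = 8752.0 × 0.21319 = 1865.8 m.

z ≈ 1850 m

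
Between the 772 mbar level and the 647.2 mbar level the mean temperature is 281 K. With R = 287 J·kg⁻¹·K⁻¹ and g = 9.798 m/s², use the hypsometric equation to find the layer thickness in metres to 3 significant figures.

Hypsometric equation: Δz = (R T̄/g) ln(P₁/P₂).
R T̄/g = 287 × 281 / 9.798 = 8231.0 m.
ln(772/647.2) = ln(1.1928) = 0.17630.
Δz = 8231.0 × 0.17630 = 1451.1 m.

Δz ≈ 1450 m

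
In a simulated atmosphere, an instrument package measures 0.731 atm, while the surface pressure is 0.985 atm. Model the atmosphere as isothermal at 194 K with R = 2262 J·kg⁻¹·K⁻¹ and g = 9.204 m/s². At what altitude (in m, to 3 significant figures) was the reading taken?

z ≈ 14200 m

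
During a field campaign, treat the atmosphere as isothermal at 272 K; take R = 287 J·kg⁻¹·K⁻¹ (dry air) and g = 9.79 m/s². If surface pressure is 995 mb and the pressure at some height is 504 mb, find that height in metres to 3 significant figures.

z ≈ 5420 m

Scale height: H = RT/g = 287 × 272 / 9.79 = 7973.9 m.
Invert the barometric formula: z = H ln(P₀/P).
P₀/P = 995/504 = 1.9742; ln(1.9742) = 0.68016.
z = 7973.9 × 0.68016 = 5423.5 m.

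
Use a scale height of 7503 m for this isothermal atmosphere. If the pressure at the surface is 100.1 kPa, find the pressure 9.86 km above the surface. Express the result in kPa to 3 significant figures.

Barometric formula: P = P₀ exp(−z/H).
z/H = 9860.0/7503.0 = 1.3141; exp(−1.3141) = 0.26872.
P = 100.1 × 0.26872 = 26.899 kPa.

P ≈ 26.9 kPa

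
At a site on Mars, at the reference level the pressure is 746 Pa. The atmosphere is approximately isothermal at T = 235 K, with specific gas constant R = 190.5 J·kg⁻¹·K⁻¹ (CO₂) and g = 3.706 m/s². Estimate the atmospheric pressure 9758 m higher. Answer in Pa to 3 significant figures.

P ≈ 333 Pa

Scale height: H = RT/g = 190.5 × 235 / 3.706 = 12080 m.
Barometric formula: P = P₀ exp(−z/H).
z/H = 9758.0/12080 = 0.80778; exp(−0.80778) = 0.44585.
P = 746 × 0.44585 = 332.60 Pa.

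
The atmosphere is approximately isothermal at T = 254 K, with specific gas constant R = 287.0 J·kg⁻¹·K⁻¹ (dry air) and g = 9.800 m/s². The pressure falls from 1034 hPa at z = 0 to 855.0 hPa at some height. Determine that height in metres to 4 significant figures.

Scale height: H = RT/g = 287.0 × 254 / 9.800 = 7438.6 m.
Invert the barometric formula: z = H ln(P₀/P).
P₀/P = 1034/855.0 = 1.2094; ln(1.2094) = 0.19012.
z = 7438.6 × 0.19012 = 1414.2 m.

z ≈ 1414 m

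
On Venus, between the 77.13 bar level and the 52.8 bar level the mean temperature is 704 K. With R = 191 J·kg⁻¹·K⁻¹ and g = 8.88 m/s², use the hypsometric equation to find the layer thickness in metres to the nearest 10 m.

Δz ≈ 5740 m

Hypsometric equation: Δz = (R T̄/g) ln(P₁/P₂).
R T̄/g = 191 × 704 / 8.88 = 15142 m.
ln(77.13/52.8) = ln(1.4608) = 0.37898.
Δz = 15142 × 0.37898 = 5738.5 m.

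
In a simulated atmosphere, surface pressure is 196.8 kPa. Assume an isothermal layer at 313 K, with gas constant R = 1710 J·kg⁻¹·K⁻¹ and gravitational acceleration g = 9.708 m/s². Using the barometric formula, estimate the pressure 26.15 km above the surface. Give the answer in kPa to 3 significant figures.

P ≈ 122 kPa

Scale height: H = RT/g = 1710 × 313 / 9.708 = 55133 m.
Barometric formula: P = P₀ exp(−z/H).
z/H = 26150/55133 = 0.47431; exp(−0.47431) = 0.62231.
P = 196.8 × 0.62231 = 122.47 kPa.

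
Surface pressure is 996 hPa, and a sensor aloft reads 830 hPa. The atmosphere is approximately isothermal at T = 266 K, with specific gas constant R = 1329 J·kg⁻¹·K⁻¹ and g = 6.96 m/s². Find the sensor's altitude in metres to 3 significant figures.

Scale height: H = RT/g = 1329 × 266 / 6.96 = 50792 m.
Invert the barometric formula: z = H ln(P₀/P).
P₀/P = 996/830 = 1.2000; ln(1.2000) = 0.18232.
z = 50792 × 0.18232 = 9260.4 m.

z ≈ 9260 m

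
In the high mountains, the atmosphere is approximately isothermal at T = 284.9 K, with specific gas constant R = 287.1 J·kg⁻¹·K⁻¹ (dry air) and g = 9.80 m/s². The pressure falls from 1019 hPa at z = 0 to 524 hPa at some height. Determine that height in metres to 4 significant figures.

Scale height: H = RT/g = 287.1 × 284.9 / 9.80 = 8346.4 m.
Invert the barometric formula: z = H ln(P₀/P).
P₀/P = 1019/524 = 1.9447; ln(1.9447) = 0.66511.
z = 8346.4 × 0.66511 = 5551.3 m.

z ≈ 5551 m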